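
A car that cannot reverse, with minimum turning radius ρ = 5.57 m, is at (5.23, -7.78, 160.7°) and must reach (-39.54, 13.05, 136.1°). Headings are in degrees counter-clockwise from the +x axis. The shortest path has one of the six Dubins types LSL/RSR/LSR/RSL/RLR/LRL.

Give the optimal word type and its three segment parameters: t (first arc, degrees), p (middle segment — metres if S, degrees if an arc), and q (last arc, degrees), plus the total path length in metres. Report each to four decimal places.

Let ψ = atan2(Δy, Δx) = atan2(20.83, -44.77) = 155.0490° be the start→goal bearing.
Normalize: d = |goal − start| / ρ = 49.378556/5.57 = 8.865091, α = (θ_start − ψ) mod 360° = 5.6510° = 0.098629 rad, β = (θ_goal − ψ) mod 360° = 341.0510° = 5.952463 rad.
Common terms: sin α = 0.098469, cos α = 0.995140, sin β = -0.324726, cos β = 0.945808, cos(α−β) = 0.909236, d² = 78.589836. Work in radians in the unit-radius frame; every candidate has L = ρ·(t + p + q).
LSL: p² = 2 + d² − 2cos(α−β) + 2d(sin α − sin β) = 86.274690; p = √p² = 9.288417; φ = atan2(cos β − cos α, d + sin α − sin β) = -0.005311 rad; t = (φ − α) mod 2π = 6.179246 rad, q = (β − φ) mod 2π = 5.957774 rad → L = 5.57·(6.179246 + 9.288417 + 5.957774) = 5.57·21.425437 = 119.339682 m
RSR: p² = 2 + d² − 2cos(α−β) + 2d(sin β − sin α) = 71.268037; p = √p² = 8.442040; φ = atan2(cos α − cos β, d − sin α + sin β) = 0.005844 rad; t = (α − φ) mod 2π = 0.092785 rad, q = (φ − β) mod 2π = 0.336566 rad → L = 5.57·(0.092785 + 8.442040 + 0.336566) = 5.57·8.871391 = 49.413647 m
LSR: p² = d² − 2 + 2cos(α−β) + 2d(sin α + sin β) = 74.396719; p = √p² = 8.625353; φ = atan2(−cos α − cos β, d + sin α + sin β) − atan2(−2, p) = 0.006841 rad; t = (φ − α) mod 2π = 6.191398 rad, q = (φ − β) mod 2π = 0.337563 rad → L = 5.57·(6.191398 + 8.625353 + 0.337563) = 5.57·15.154314 = 84.409531 m
RSL: p² = d² − 2 + 2cos(α−β) − 2d(sin α + sin β) = 82.419897; p = √p² = 9.078540; φ = atan2(cos α + cos β, d − sin α − sin β) − atan2(2, p) = -0.006500 rad; t = (α − φ) mod 2π = 0.105129 rad, q = (β − φ) mod 2π = 5.958963 rad → L = 5.57·(0.105129 + 9.078540 + 5.958963) = 5.57·15.142632 = 84.344459 m
RLR: c = (6 − d² + 2cos(α−β) + 2d(sin α − sin β))/8 = -7.908505, |c| > 1 → infeasible
LRL: c = (6 − d² + 2cos(α−β) − 2d(sin α − sin β))/8 = -9.784336, |c| > 1 → infeasible
Shortest: RSR with L = 49.413647 m ≈ 49.4136 m
Convert RSR to answer units (arcs ×180/π): t = 0.092785·180/π = 5.3162°, p = ρ·p = 5.57·8.442040 = 47.0222 m, q = 0.336566·180/π = 19.2838°, L = 49.4136 m.

RSR: t = 5.3162°, p = 47.0222 m, q = 19.2838°, L = 49.4136 m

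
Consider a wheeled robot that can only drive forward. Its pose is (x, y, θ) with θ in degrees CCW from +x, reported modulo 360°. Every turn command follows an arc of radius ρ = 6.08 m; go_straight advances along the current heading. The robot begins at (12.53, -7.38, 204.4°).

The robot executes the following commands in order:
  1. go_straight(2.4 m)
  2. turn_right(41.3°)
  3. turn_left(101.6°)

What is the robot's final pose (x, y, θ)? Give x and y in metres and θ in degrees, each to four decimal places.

(-1.7563, -13.9077, 264.7000°)

set_pose: (x, y, θ) = (12.5300, -7.3800, 204.4000°), ρ = 6.08
go_straight(2.4): x += 2.4·cos θ, y += 2.4·sin θ → (10.3444, -8.3715, 204.4000°)
turn_right(41.3°): centre at ρ to the right, rotate −41.3° → (6.0652, -8.6519, 163.1000°)
turn_left(101.6°): centre at ρ to the left, rotate +101.6° → (-1.7563, -13.9077, 264.7000°)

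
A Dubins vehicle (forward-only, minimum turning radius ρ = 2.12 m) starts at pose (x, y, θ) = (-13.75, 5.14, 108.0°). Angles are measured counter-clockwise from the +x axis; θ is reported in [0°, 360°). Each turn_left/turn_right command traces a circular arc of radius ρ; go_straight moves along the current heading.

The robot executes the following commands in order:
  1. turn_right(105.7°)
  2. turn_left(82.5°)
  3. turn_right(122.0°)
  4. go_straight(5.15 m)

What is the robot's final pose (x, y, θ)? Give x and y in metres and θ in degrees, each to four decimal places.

(-2.2975, 8.2224, 322.8000°)

set_pose: (x, y, θ) = (-13.7500, 5.1400, 108.0000°), ρ = 2.12
turn_right(105.7°): centre at ρ to the right, rotate −105.7° → (-11.8188, 7.9134, 2.3000°)
turn_left(82.5°): centre at ρ to the left, rotate +82.5° → (-9.7926, 9.8396, 84.8000°)
turn_right(122.0°): centre at ρ to the right, rotate −122.0° → (-6.3996, 11.3361, -37.2000° ≡ 322.8000°)
go_straight(5.15): x += 5.15·cos θ, y += 5.15·sin θ → (-2.2975, 8.2224, 322.8000°)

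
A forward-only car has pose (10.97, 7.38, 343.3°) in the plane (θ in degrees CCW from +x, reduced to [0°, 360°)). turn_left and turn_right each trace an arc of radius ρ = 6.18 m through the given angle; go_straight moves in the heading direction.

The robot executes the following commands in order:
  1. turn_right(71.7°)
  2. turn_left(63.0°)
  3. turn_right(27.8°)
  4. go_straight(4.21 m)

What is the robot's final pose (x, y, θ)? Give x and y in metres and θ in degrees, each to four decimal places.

(23.7181, -9.0286, 306.8000°)

set_pose: (x, y, θ) = (10.9700, 7.3800, 343.3000°), ρ = 6.18
turn_right(71.7°): centre at ρ to the right, rotate −71.7° → (15.3717, 1.6332, 271.6000°)
turn_left(63.0°): centre at ρ to the left, rotate +63.0° → (18.8985, -3.7768, 334.6000°)
turn_right(27.8°): centre at ρ to the right, rotate −27.8° → (21.1962, -5.6575, 306.8000°)
go_straight(4.21): x += 4.21·cos θ, y += 4.21·sin θ → (23.7181, -9.0286, 306.8000°)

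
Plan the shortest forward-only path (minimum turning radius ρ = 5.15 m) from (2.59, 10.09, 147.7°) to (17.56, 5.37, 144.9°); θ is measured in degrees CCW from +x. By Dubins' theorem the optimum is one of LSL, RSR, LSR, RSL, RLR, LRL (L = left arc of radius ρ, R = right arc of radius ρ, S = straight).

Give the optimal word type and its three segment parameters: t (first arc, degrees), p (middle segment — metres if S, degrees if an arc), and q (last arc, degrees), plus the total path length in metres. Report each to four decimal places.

LSL: t = 195.0604°, p = 15.4550 m, q = 162.1396°, L = 47.5617 m

Let ψ = atan2(Δy, Δx) = atan2(-4.72, 14.97) = -17.4999° be the start→goal bearing.
Normalize: d = |goal − start| / ρ = 15.696474/5.15 = 3.047859, α = (θ_start − ψ) mod 360° = 165.1999° = 2.883283 rad, β = (θ_goal − ψ) mod 360° = 162.3999° = 2.834413 rad.
Common terms: sin α = 0.255447, cos α = -0.966823, sin β = 0.302371, cos β = -0.953190, cos(α−β) = 0.998806, d² = 9.289445. Work in radians in the unit-radius frame; every candidate has L = ρ·(t + p + q).
LSL: p² = 2 + d² − 2cos(α−β) + 2d(sin α − sin β) = 9.005796; p = √p² = 3.000966; φ = atan2(cos β − cos α, d + sin α − sin β) = 0.004543 rad; t = (φ − α) mod 2π = 3.404446 rad, q = (β − φ) mod 2π = 2.829871 rad → L = 5.15·(3.404446 + 3.000966 + 2.829871) = 5.15·9.235282 = 47.561702 m
RSR: p² = 2 + d² − 2cos(α−β) + 2d(sin β − sin α) = 9.577869; p = √p² = 3.094813; φ = atan2(cos α − cos β, d − sin α + sin β) = -0.004405 rad; t = (α − φ) mod 2π = 2.887688 rad, q = (φ − β) mod 2π = 3.444367 rad → L = 5.15·(2.887688 + 3.094813 + 3.444367) = 5.15·9.426868 = 48.548369 m
LSR: p² = d² − 2 + 2cos(α−β) + 2d(sin α + sin β) = 12.687360; p = √p² = 3.561932; φ = atan2(−cos α − cos β, d + sin α + sin β) − atan2(−2, p) = 1.000930 rad; t = (φ − α) mod 2π = 4.400833 rad, q = (φ − β) mod 2π = 4.449702 rad → L = 5.15·(4.400833 + 3.561932 + 4.449702) = 5.15·12.412468 = 63.924208 m
RSL: p² = d² − 2 + 2cos(α−β) − 2d(sin α + sin β) = 5.886754; p = √p² = 2.426263; φ = atan2(cos α + cos β, d − sin α − sin β) − atan2(2, p) = -1.346246 rad; t = (α − φ) mod 2π = 4.229528 rad, q = (β − φ) mod 2π = 4.180659 rad → L = 5.15·(4.229528 + 2.426263 + 4.180659) = 5.15·10.836450 = 55.807719 m
RLR: c = (6 − d² + 2cos(α−β) + 2d(sin α − sin β))/8 = -0.197234; p = 2π − arccos c = 4.513854 rad; φ = atan2(cos α − cos β, d − sin α + sin β) = -0.004405 rad; t = (α − φ + p/2) mod 2π = 5.144614 rad, q = (α − β − t + p) mod 2π = 5.701294 rad → L = 5.15·(5.144614 + 4.513854 + 5.701294) = 5.15·15.359762 = 79.102774 m
LRL: c = (6 − d² + 2cos(α−β) − 2d(sin α − sin β))/8 = -0.125725; p = 2π − arccos c = 4.586331 rad; φ = atan2(cos β − cos α, d + sin α − sin β) = 0.004543 rad; t = (φ − α + p/2) mod 2π = 5.697611 rad, q = (β − α − t + p) mod 2π = 5.123036 rad → L = 5.15·(5.697611 + 4.586331 + 5.123036) = 5.15·15.406978 = 79.345936 m
Shortest: LSL with L = 47.561702 m ≈ 47.5617 m
Convert LSL to answer units (arcs ×180/π): t = 3.404446·180/π = 195.0604°, p = ρ·p = 5.15·3.000966 = 15.4550 m, q = 2.829871·180/π = 162.1396°, L = 47.5617 m.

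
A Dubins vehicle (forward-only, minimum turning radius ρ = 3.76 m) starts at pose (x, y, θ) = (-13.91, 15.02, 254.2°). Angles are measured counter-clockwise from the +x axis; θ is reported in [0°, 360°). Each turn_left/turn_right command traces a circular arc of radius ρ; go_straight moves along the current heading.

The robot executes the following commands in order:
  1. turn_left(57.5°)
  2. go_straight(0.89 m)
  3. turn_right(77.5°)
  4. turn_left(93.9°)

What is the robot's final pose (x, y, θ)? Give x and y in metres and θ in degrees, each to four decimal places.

set_pose: (x, y, θ) = (-13.9100, 15.0200, 254.2000°), ρ = 3.76
turn_left(57.5°): centre at ρ to the left, rotate +57.5° → (-13.0994, 11.4950, 311.7000°)
go_straight(0.89): x += 0.89·cos θ, y += 0.89·sin θ → (-12.5074, 10.8305, 311.7000°)
turn_right(77.5°): centre at ρ to the right, rotate −77.5° → (-12.2651, 6.1297, 234.2000°)
turn_left(93.9°): centre at ρ to the left, rotate +93.9° → (-11.2025, 0.7382, 328.1000°)

(-11.2025, 0.7382, 328.1000°)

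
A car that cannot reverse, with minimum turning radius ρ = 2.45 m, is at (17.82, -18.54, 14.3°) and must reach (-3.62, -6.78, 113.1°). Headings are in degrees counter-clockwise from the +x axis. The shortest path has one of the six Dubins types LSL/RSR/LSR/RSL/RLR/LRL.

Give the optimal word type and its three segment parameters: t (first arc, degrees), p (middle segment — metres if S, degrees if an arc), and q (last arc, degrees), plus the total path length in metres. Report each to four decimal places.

LSR: t = 149.9086°, p = 20.6958 m, q = 51.1086°, L = 29.2914 m

Let ψ = atan2(Δy, Δx) = atan2(11.76, -21.44) = 151.2549° be the start→goal bearing.
Normalize: d = |goal − start| / ρ = 24.453450/2.45 = 9.981000, α = (θ_start − ψ) mod 360° = 223.0451° = 3.892871 rad, β = (θ_goal − ψ) mod 360° = 321.8451° = 5.617257 rad.
Common terms: sin α = -0.682574, cos α = -0.730817, sin β = -0.617790, cos β = 0.786343, cos(α−β) = -0.152986, d² = 99.620358. Work in radians in the unit-radius frame; every candidate has L = ρ·(t + p + q).
LSL: p² = 2 + d² − 2cos(α−β) + 2d(sin α − sin β) = 100.633109; p = √p² = 10.031606; φ = atan2(cos β − cos α, d + sin α − sin β) = 0.151821 rad; t = (φ − α) mod 2π = 2.542135 rad, q = (β − φ) mod 2π = 5.465436 rad → L = 2.45·(2.542135 + 10.031606 + 5.465436) = 2.45·18.039176 = 44.195981 m
RSR: p² = 2 + d² − 2cos(α−β) + 2d(sin β − sin α) = 103.219551; p = √p² = 10.159702; φ = atan2(cos α − cos β, d − sin α + sin β) = -0.149892 rad; t = (α − φ) mod 2π = 4.042763 rad, q = (φ − β) mod 2π = 0.516037 rad → L = 2.45·(4.042763 + 10.159702 + 0.516037) = 2.45·14.718502 = 36.060331 m
LSR: p² = d² − 2 + 2cos(α−β) + 2d(sin α + sin β) = 71.356532; p = √p² = 8.447280; φ = atan2(−cos α − cos β, d + sin α + sin β) − atan2(−2, p) = 0.226085 rad; t = (φ − α) mod 2π = 2.616399 rad, q = (φ − β) mod 2π = 0.892014 rad → L = 2.45·(2.616399 + 8.447280 + 0.892014) = 2.45·11.955692 = 29.291447 m
RSL: p² = d² − 2 + 2cos(α−β) − 2d(sin α + sin β) = 123.272241; p = √p² = 11.102803; φ = atan2(cos α + cos β, d − sin α − sin β) − atan2(2, p) = -0.173301 rad; t = (α − φ) mod 2π = 4.066173 rad, q = (β − φ) mod 2π = 5.790558 rad → L = 2.45·(4.066173 + 11.102803 + 5.790558) = 2.45·20.959534 = 51.350859 m
RLR: c = (6 − d² + 2cos(α−β) + 2d(sin α − sin β))/8 = -11.902444, |c| > 1 → infeasible
LRL: c = (6 − d² + 2cos(α−β) − 2d(sin α − sin β))/8 = -11.579139, |c| > 1 → infeasible
Shortest: LSR with L = 29.291447 m ≈ 29.2914 m
Convert LSR to answer units (arcs ×180/π): t = 2.616399·180/π = 149.9086°, p = ρ·p = 2.45·8.447280 = 20.6958 m, q = 0.892014·180/π = 51.1086°, L = 29.2914 m.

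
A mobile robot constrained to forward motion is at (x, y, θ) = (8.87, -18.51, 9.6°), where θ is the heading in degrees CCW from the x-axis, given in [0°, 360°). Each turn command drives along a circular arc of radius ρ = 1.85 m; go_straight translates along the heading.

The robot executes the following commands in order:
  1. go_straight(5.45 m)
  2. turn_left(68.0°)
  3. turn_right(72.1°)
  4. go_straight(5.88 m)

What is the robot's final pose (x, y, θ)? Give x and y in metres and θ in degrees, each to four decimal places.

(23.2245, -14.1665, 5.5000°)

set_pose: (x, y, θ) = (8.8700, -18.5100, 9.6000°), ρ = 1.85
go_straight(5.45): x += 5.45·cos θ, y += 5.45·sin θ → (14.2437, -17.6011, 9.6000°)
turn_left(68.0°): centre at ρ to the left, rotate +68.0° → (15.7420, -16.1743, 77.6000°)
turn_right(72.1°): centre at ρ to the right, rotate −72.1° → (17.3715, -14.7301, 5.5000°)
go_straight(5.88): x += 5.88·cos θ, y += 5.88·sin θ → (23.2245, -14.1665, 5.5000°)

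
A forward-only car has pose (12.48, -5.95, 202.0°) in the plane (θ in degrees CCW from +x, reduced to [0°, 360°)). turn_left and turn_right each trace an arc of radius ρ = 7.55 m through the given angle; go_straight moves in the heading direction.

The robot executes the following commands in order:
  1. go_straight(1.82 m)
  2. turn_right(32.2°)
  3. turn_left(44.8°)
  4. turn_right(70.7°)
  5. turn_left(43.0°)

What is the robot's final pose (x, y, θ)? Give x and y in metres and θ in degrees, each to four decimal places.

set_pose: (x, y, θ) = (12.4800, -5.9500, 202.0000°), ρ = 7.55
go_straight(1.82): x += 1.82·cos θ, y += 1.82·sin θ → (10.7925, -6.6318, 202.0000°)
turn_right(32.2°): centre at ρ to the right, rotate −32.2° → (6.6273, -7.0622, 169.8000°)
turn_left(44.8°): centre at ρ to the left, rotate +44.8° → (1.0030, -8.2782, 214.6000°)
turn_right(70.7°): centre at ρ to the right, rotate −70.7° → (-7.7326, -8.1639, 143.9000°)
turn_left(43.0°): centre at ρ to the left, rotate +43.0° → (-13.0881, -6.7689, 186.9000°)

(-13.0881, -6.7689, 186.9000°)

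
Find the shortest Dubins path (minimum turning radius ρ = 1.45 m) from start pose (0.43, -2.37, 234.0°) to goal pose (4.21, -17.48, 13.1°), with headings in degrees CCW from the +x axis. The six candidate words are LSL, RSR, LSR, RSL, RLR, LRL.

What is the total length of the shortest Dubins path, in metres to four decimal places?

Let ψ = atan2(Δy, Δx) = atan2(-15.11, 3.78) = -75.9548° be the start→goal bearing.
Normalize: d = |goal − start| / ρ = 15.575638/1.45 = 10.741819, α = (θ_start − ψ) mod 360° = 309.9548° = 5.409732 rad, β = (θ_goal − ψ) mod 360° = 89.0548° = 1.554300 rad.
Common terms: sin α = -0.766551, cos α = 0.642184, sin β = 0.999864, cos β = 0.016495, cos(α−β) = -0.755853, d² = 115.386683. Work in radians in the unit-radius frame; every candidate has L = ρ·(t + p + q).
LSL: p² = 2 + d² − 2cos(α−β) + 2d(sin α − sin β) = 80.949371; p = √p² = 8.997187; φ = atan2(cos β − cos α, d + sin α − sin β) = -0.069599 rad; t = (φ − α) mod 2π = 0.803854 rad, q = (β − φ) mod 2π = 1.623899 rad → L = 1.45·(0.803854 + 8.997187 + 1.623899) = 1.45·11.424940 = 16.566163 m
RSR: p² = 2 + d² − 2cos(α−β) + 2d(sin β − sin α) = 156.847408; p = √p² = 12.523874; φ = atan2(cos α − cos β, d − sin α + sin β) = 0.049980 rad; t = (α − φ) mod 2π = 5.359752 rad, q = (φ − β) mod 2π = 4.778866 rad → L = 1.45·(5.359752 + 12.523874 + 4.778866) = 1.45·22.662491 = 32.860612 m
LSR: p² = d² − 2 + 2cos(α−β) + 2d(sin α + sin β) = 116.887389; p = √p² = 10.811447; φ = atan2(−cos α − cos β, d + sin α + sin β) − atan2(−2, p) = 0.122978 rad; t = (φ − α) mod 2π = 0.996430 rad, q = (φ − β) mod 2π = 4.851863 rad → L = 1.45·(0.996430 + 10.811447 + 4.851863) = 1.45·16.659740 = 24.156623 m
RSL: p² = d² − 2 + 2cos(α−β) − 2d(sin α + sin β) = 106.862563; p = √p² = 10.337435; φ = atan2(cos α + cos β, d − sin α − sin β) − atan2(2, p) = -0.128512 rad; t = (α − φ) mod 2π = 5.538244 rad, q = (β − φ) mod 2π = 1.682812 rad → L = 1.45·(5.538244 + 10.337435 + 1.682812) = 1.45·17.558491 = 25.459812 m
RLR: c = (6 − d² + 2cos(α−β) + 2d(sin α − sin β))/8 = -18.605926, |c| > 1 → infeasible
LRL: c = (6 − d² + 2cos(α−β) − 2d(sin α − sin β))/8 = -9.118671, |c| > 1 → infeasible
Shortest: LSL with L = 16.566163 m ≈ 16.5662 m

16.5662 m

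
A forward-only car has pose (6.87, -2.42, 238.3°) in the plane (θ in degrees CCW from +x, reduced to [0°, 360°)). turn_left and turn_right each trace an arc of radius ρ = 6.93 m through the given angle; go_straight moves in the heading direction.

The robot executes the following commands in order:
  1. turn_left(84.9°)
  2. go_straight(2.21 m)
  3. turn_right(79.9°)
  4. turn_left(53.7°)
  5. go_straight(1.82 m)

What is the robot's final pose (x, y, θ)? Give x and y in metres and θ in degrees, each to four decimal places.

(13.2670, -29.4788, 297.0000°)

set_pose: (x, y, θ) = (6.8700, -2.4200, 238.3000°), ρ = 6.93
turn_left(84.9°): centre at ρ to the left, rotate +84.9° → (8.6149, -11.6106, 323.2000°)
go_straight(2.21): x += 2.21·cos θ, y += 2.21·sin θ → (10.3845, -12.9344, 323.2000°)
turn_right(79.9°): centre at ρ to the right, rotate −79.9° → (12.4243, -21.5973, 243.3000°)
turn_left(53.7°): centre at ρ to the left, rotate +53.7° → (12.4407, -27.8572, 297.0000°)
go_straight(1.82): x += 1.82·cos θ, y += 1.82·sin θ → (13.2670, -29.4788, 297.0000°)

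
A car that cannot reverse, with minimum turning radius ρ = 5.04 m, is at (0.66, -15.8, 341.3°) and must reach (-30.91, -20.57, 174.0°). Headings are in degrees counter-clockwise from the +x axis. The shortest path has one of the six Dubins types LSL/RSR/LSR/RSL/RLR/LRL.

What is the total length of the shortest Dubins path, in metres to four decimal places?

44.5687 m

Let ψ = atan2(Δy, Δx) = atan2(-4.77, -31.57) = -171.4080° be the start→goal bearing.
Normalize: d = |goal − start| / ρ = 31.928323/5.04 = 6.334985, α = (θ_start − ψ) mod 360° = 152.7080° = 2.665258 rad, β = (θ_goal − ψ) mod 360° = 345.4080° = 6.028507 rad.
Common terms: sin α = 0.458525, cos α = -0.888681, sin β = -0.251934, cos β = 0.967744, cos(α−β) = -0.975535, d² = 40.132031. Work in radians in the unit-radius frame; every candidate has L = ρ·(t + p + q).
LSL: p² = 2 + d² − 2cos(α−β) + 2d(sin α − sin β) = 53.084599; p = √p² = 7.285918; φ = atan2(cos β − cos α, d + sin α − sin β) = 0.257637 rad; t = (φ − α) mod 2π = 3.875565 rad, q = (β − φ) mod 2π = 5.770870 rad → L = 5.04·(3.875565 + 7.285918 + 5.770870) = 5.04·16.932353 = 85.339057 m
RSR: p² = 2 + d² − 2cos(α−β) + 2d(sin β − sin α) = 35.081601; p = √p² = 5.922972; φ = atan2(cos α − cos β, d − sin α + sin β) = -0.318801 rad; t = (α − φ) mod 2π = 2.984058 rad, q = (φ − β) mod 2π = 6.219063 rad → L = 5.04·(2.984058 + 5.922972 + 6.219063) = 5.04·15.126093 = 76.235511 m
LSR: p² = d² − 2 + 2cos(α−β) + 2d(sin α + sin β) = 38.798467; p = √p² = 6.228842; φ = atan2(−cos α − cos β, d + sin α + sin β) − atan2(−2, p) = 0.298603 rad; t = (φ − α) mod 2π = 3.916531 rad, q = (φ − β) mod 2π = 0.553281 rad → L = 5.04·(3.916531 + 6.228842 + 0.553281) = 5.04·10.698654 = 53.921214 m
RSL: p² = d² − 2 + 2cos(α−β) − 2d(sin α + sin β) = 33.563457; p = √p² = 5.793398; φ = atan2(cos α + cos β, d − sin α − sin β) − atan2(2, p) = -0.319510 rad; t = (α − φ) mod 2π = 2.984768 rad, q = (β − φ) mod 2π = 0.064832 rad → L = 5.04·(2.984768 + 5.793398 + 0.064832) = 5.04·8.842997 = 44.568707 m
RLR: c = (6 − d² + 2cos(α−β) + 2d(sin α − sin β))/8 = -3.385200, |c| > 1 → infeasible
LRL: c = (6 − d² + 2cos(α−β) − 2d(sin α − sin β))/8 = -5.635575, |c| > 1 → infeasible
Shortest: RSL with L = 44.568707 m ≈ 44.5687 m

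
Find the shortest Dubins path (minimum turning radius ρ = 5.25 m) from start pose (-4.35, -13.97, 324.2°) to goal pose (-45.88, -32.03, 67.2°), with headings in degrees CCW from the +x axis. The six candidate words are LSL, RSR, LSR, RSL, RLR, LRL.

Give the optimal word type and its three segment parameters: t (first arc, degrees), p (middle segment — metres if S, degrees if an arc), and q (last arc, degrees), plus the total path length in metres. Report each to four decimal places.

RSR: t = 118.9771°, p = 37.1624 m, q = 138.0229°, L = 60.7112 m

Let ψ = atan2(Δy, Δx) = atan2(-18.06, -41.53) = -156.4974° be the start→goal bearing.
Normalize: d = |goal − start| / ρ = 45.286913/5.25 = 8.626079, α = (θ_start − ψ) mod 360° = 120.6974° = 2.106567 rad, β = (θ_goal − ψ) mod 360° = 223.6974° = 3.904256 rad.
Common terms: sin α = 0.859875, cos α = -0.510504, sin β = -0.690850, cos β = -0.722999, cos(α−β) = -0.224951, d² = 74.409234. Work in radians in the unit-radius frame; every candidate has L = ρ·(t + p + q).
LSL: p² = 2 + d² − 2cos(α−β) + 2d(sin α − sin β) = 103.612488; p = √p² = 10.179022; φ = atan2(cos β − cos α, d + sin α − sin β) = -0.020877 rad; t = (φ − α) mod 2π = 4.155741 rad, q = (β − φ) mod 2π = 3.925133 rad → L = 5.25·(4.155741 + 10.179022 + 3.925133) = 5.25·18.259896 = 95.864456 m
RSR: p² = 2 + d² − 2cos(α−β) + 2d(sin β − sin α) = 50.105783; p = √p² = 7.078544; φ = atan2(cos α − cos β, d − sin α + sin β) = 0.030024 rad; t = (α − φ) mod 2π = 2.076543 rad, q = (φ − β) mod 2π = 2.408953 rad → L = 5.25·(2.076543 + 7.078544 + 2.408953) = 5.25·11.564040 = 60.711210 m
LSR: p² = d² − 2 + 2cos(α−β) + 2d(sin α + sin β) = 74.875392; p = √p² = 8.653057; φ = atan2(−cos α − cos β, d + sin α + sin β) − atan2(−2, p) = 0.366483 rad; t = (φ − α) mod 2π = 4.543102 rad, q = (φ − β) mod 2π = 2.745413 rad → L = 5.25·(4.543102 + 8.653057 + 2.745413) = 5.25·15.941571 = 83.693247 m
RSL: p² = d² − 2 + 2cos(α−β) − 2d(sin α + sin β) = 69.043271; p = √p² = 8.309228; φ = atan2(cos α + cos β, d − sin α − sin β) − atan2(2, p) = -0.381037 rad; t = (α − φ) mod 2π = 2.487604 rad, q = (β − φ) mod 2π = 4.285293 rad → L = 5.25·(2.487604 + 8.309228 + 4.285293) = 5.25·15.082125 = 79.181155 m
RLR: c = (6 − d² + 2cos(α−β) + 2d(sin α − sin β))/8 = -5.263223, |c| > 1 → infeasible
LRL: c = (6 − d² + 2cos(α−β) − 2d(sin α − sin β))/8 = -11.951561, |c| > 1 → infeasible
Shortest: RSR with L = 60.711210 m ≈ 60.7112 m
Convert RSR to answer units (arcs ×180/π): t = 2.076543·180/π = 118.9771°, p = ρ·p = 5.25·7.078544 = 37.1624 m, q = 2.408953·180/π = 138.0229°, L = 60.7112 m.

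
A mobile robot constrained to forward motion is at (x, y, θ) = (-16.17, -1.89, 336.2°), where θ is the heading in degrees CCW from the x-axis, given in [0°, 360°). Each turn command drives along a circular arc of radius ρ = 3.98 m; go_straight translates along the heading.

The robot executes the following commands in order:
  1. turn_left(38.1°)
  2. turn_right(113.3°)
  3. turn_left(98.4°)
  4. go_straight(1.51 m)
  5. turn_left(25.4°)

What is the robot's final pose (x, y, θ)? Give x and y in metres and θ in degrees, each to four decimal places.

(-1.5564, -10.8358, 24.8000°)

set_pose: (x, y, θ) = (-16.1700, -1.8900, 336.2000°), ρ = 3.98
turn_left(38.1°): centre at ρ to the left, rotate +38.1° → (-13.5808, -2.1051, 374.3000° ≡ 14.3000°)
turn_right(113.3°): centre at ρ to the right, rotate −113.3° → (-8.6668, -6.5844, -99.0000° ≡ 261.0000°)
turn_left(98.4°): centre at ρ to the left, rotate +98.4° → (-4.7775, -11.1868, 359.4000°)
go_straight(1.51): x += 1.51·cos θ, y += 1.51·sin θ → (-3.2675, -11.2026, 359.4000°)
turn_left(25.4°): centre at ρ to the left, rotate +25.4° → (-1.5564, -10.8358, 384.8000° ≡ 24.8000°)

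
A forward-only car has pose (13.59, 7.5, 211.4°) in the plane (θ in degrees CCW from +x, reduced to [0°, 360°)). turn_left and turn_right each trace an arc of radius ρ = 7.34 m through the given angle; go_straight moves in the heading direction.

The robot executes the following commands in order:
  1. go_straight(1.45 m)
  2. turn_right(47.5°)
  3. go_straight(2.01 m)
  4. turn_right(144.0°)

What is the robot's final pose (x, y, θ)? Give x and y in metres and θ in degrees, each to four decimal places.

(4.0986, 20.4687, 19.9000°)

set_pose: (x, y, θ) = (13.5900, 7.5000, 211.4000°), ρ = 7.34
go_straight(1.45): x += 1.45·cos θ, y += 1.45·sin θ → (12.3524, 6.7445, 211.4000°)
turn_right(47.5°): centre at ρ to the right, rotate −47.5° → (6.4927, 5.9575, 163.9000°)
go_straight(2.01): x += 2.01·cos θ, y += 2.01·sin θ → (4.5615, 6.5149, 163.9000°)
turn_right(144.0°): centre at ρ to the right, rotate −144.0° → (4.0986, 20.4687, 19.9000°)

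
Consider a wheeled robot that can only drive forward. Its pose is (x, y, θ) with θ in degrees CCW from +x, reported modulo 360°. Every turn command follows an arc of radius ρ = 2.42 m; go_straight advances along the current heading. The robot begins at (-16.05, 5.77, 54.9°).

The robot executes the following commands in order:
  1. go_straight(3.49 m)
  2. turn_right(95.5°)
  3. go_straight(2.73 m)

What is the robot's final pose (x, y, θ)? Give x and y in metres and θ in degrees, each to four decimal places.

set_pose: (x, y, θ) = (-16.0500, 5.7700, 54.9000°), ρ = 2.42
go_straight(3.49): x += 3.49·cos θ, y += 3.49·sin θ → (-14.0432, 8.6253, 54.9000°)
turn_right(95.5°): centre at ρ to the right, rotate −95.5° → (-10.4884, 9.0713, -40.6000° ≡ 319.4000°)
go_straight(2.73): x += 2.73·cos θ, y += 2.73·sin θ → (-8.4156, 7.2947, 319.4000°)

(-8.4156, 7.2947, 319.4000°)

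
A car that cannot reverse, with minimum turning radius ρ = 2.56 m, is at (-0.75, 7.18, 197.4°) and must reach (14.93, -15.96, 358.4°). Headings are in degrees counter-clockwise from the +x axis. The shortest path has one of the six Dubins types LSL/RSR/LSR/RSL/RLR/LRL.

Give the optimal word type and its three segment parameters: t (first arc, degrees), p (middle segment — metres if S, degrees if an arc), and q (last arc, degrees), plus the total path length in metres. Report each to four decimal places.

LSL: t = 112.1639°, p = 23.5281 m, q = 48.8361°, L = 30.7216 m

Let ψ = atan2(Δy, Δx) = atan2(-23.14, 15.68) = -55.8779° be the start→goal bearing.
Normalize: d = |goal − start| / ρ = 27.952138/2.56 = 10.918804, α = (θ_start − ψ) mod 360° = 253.2779° = 4.420533 rad, β = (θ_goal − ψ) mod 360° = 54.2779° = 0.947327 rad.
Common terms: sin α = -0.957711, cos α = -0.287731, sin β = 0.811858, cos β = 0.583855, cos(α−β) = -0.945519, d² = 119.220276. Work in radians in the unit-radius frame; every candidate has L = ρ·(t + p + q).
LSL: p² = 2 + d² − 2cos(α−β) + 2d(sin α − sin β) = 84.468151; p = √p² = 9.190656; φ = atan2(cos β − cos α, d + sin α − sin β) = 0.094977 rad; t = (φ − α) mod 2π = 1.957629 rad, q = (β − φ) mod 2π = 0.852351 rad → L = 2.56·(1.957629 + 9.190656 + 0.852351) = 2.56·12.000636 = 30.721627 m
RSR: p² = 2 + d² − 2cos(α−β) + 2d(sin β − sin α) = 161.754475; p = √p² = 12.718273; φ = atan2(cos α − cos β, d − sin α + sin β) = -0.068584 rad; t = (α − φ) mod 2π = 4.489117 rad, q = (φ − β) mod 2π = 5.267274 rad → L = 2.56·(4.489117 + 12.718273 + 5.267274) = 2.56·22.474664 = 57.535139 m
LSR: p² = d² − 2 + 2cos(α−β) + 2d(sin α + sin β) = 112.144150; p = √p² = 10.589813; φ = atan2(−cos α − cos β, d + sin α + sin β) − atan2(−2, p) = 0.159181 rad; t = (φ − α) mod 2π = 2.021834 rad, q = (φ − β) mod 2π = 5.495039 rad → L = 2.56·(2.021834 + 10.589813 + 5.495039) = 2.56·18.106687 = 46.353118 m
RSL: p² = d² − 2 + 2cos(α−β) − 2d(sin α + sin β) = 118.514328; p = √p² = 10.886429; φ = atan2(cos α + cos β, d − sin α − sin β) − atan2(2, p) = -0.154932 rad; t = (α − φ) mod 2π = 4.575465 rad, q = (β − φ) mod 2π = 1.102260 rad → L = 2.56·(4.575465 + 10.886429 + 1.102260) = 2.56·16.564153 = 42.404232 m
RLR: c = (6 − d² + 2cos(α−β) + 2d(sin α − sin β))/8 = -19.219309, |c| > 1 → infeasible
LRL: c = (6 − d² + 2cos(α−β) − 2d(sin α − sin β))/8 = -9.558519, |c| > 1 → infeasible
Shortest: LSL with L = 30.721627 m ≈ 30.7216 m
Convert LSL to answer units (arcs ×180/π): t = 1.957629·180/π = 112.1639°, p = ρ·p = 2.56·9.190656 = 23.5281 m, q = 0.852351·180/π = 48.8361°, L = 30.7216 m.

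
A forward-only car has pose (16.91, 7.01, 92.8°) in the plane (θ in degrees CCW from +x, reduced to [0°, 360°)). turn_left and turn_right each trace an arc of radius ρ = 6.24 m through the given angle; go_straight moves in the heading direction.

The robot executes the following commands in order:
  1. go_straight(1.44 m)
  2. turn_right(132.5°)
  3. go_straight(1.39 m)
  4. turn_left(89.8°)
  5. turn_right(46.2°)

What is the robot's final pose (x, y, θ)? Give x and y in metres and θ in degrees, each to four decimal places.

(41.2633, 15.6876, 3.9000°)

set_pose: (x, y, θ) = (16.9100, 7.0100, 92.8000°), ρ = 6.24
go_straight(1.44): x += 1.44·cos θ, y += 1.44·sin θ → (16.8397, 8.4483, 92.8000°)
turn_right(132.5°): centre at ρ to the right, rotate −132.5° → (27.0581, 13.5542, -39.7000° ≡ 320.3000°)
go_straight(1.39): x += 1.39·cos θ, y += 1.39·sin θ → (28.1276, 12.6663, 320.3000°)
turn_left(89.8°): centre at ρ to the left, rotate +89.8° → (36.9006, 13.4647, 410.1000° ≡ 50.1000°)
turn_right(46.2°): centre at ρ to the right, rotate −46.2° → (41.2633, 15.6876, 3.9000°)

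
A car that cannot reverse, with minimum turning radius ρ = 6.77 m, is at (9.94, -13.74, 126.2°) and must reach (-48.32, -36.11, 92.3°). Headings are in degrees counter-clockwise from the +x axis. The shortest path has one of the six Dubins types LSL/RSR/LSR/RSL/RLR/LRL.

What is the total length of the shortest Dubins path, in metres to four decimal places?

Let ψ = atan2(Δy, Δx) = atan2(-22.37, -58.26) = -158.9948° be the start→goal bearing.
Normalize: d = |goal − start| / ρ = 62.407087/6.77 = 9.218181, α = (θ_start − ψ) mod 360° = 285.1948° = 4.977588 rad, β = (θ_goal − ψ) mod 360° = 251.2948° = 4.385921 rad.
Common terms: sin α = -0.965040, cos α = 0.262101, sin β = -0.947181, cos β = -0.320699, cos(α−β) = 0.830012, d² = 84.974865. Work in radians in the unit-radius frame; every candidate has L = ρ·(t + p + q).
LSL: p² = 2 + d² − 2cos(α−β) + 2d(sin α − sin β) = 84.985581; p = √p² = 9.218762; φ = atan2(cos β − cos α, d + sin α − sin β) = -0.063261 rad; t = (φ − α) mod 2π = 1.242336 rad, q = (β − φ) mod 2π = 4.449183 rad → L = 6.77·(1.242336 + 9.218762 + 4.449183) = 6.77·14.910281 = 100.942603 m
RSR: p² = 2 + d² − 2cos(α−β) + 2d(sin β − sin α) = 85.644100; p = √p² = 9.254410; φ = atan2(cos α − cos β, d − sin α + sin β) = 0.063017 rad; t = (α − φ) mod 2π = 4.914571 rad, q = (φ − β) mod 2π = 1.960281 rad → L = 6.77·(4.914571 + 9.254410 + 1.960281) = 6.77·16.129262 = 109.195102 m
LSR: p² = d² − 2 + 2cos(α−β) + 2d(sin α + sin β) = 49.380482; p = √p² = 7.027125; φ = atan2(−cos α − cos β, d + sin α + sin β) − atan2(−2, p) = 0.285300 rad; t = (φ − α) mod 2π = 1.590897 rad, q = (φ − β) mod 2π = 2.182564 rad → L = 6.77·(1.590897 + 7.027125 + 2.182564) = 6.77·10.800586 = 73.119968 m
RSL: p² = d² − 2 + 2cos(α−β) − 2d(sin α + sin β) = 119.889298; p = √p² = 10.949397; φ = atan2(cos α + cos β, d − sin α − sin β) − atan2(2, p) = -0.185931 rad; t = (α − φ) mod 2π = 5.163519 rad, q = (β − φ) mod 2π = 4.571853 rad → L = 6.77·(5.163519 + 10.949397 + 4.571853) = 6.77·20.684769 = 140.035889 m
RLR: c = (6 − d² + 2cos(α−β) + 2d(sin α − sin β))/8 = -9.705513, |c| > 1 → infeasible
LRL: c = (6 − d² + 2cos(α−β) − 2d(sin α − sin β))/8 = -9.623198, |c| > 1 → infeasible
Shortest: LSR with L = 73.119968 m ≈ 73.1200 m

73.1200 m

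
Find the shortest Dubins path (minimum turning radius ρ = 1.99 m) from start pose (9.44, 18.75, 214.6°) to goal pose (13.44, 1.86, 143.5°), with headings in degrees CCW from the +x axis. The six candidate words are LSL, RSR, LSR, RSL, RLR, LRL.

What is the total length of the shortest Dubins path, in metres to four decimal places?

22.2678 m

Let ψ = atan2(Δy, Δx) = atan2(-16.89, 4.00) = -76.6763° be the start→goal bearing.
Normalize: d = |goal − start| / ρ = 17.357192/1.99 = 8.722207, α = (θ_start − ψ) mod 360° = 291.2763° = 5.083731 rad, β = (θ_goal − ψ) mod 360° = 220.1763° = 3.842802 rad.
Common terms: sin α = -0.931841, cos α = 0.362866, sin β = -0.645142, cos β = -0.764063, cos(α−β) = 0.323917, d² = 76.076892. Work in radians in the unit-radius frame; every candidate has L = ρ·(t + p + q).
LSL: p² = 2 + d² − 2cos(α−β) + 2d(sin α − sin β) = 72.427754; p = √p² = 8.510450; φ = atan2(cos β − cos α, d + sin α − sin β) = -0.132807 rad; t = (φ − α) mod 2π = 1.066647 rad, q = (β − φ) mod 2π = 3.975609 rad → L = 1.99·(1.066647 + 8.510450 + 3.975609) = 1.99·13.552706 = 26.969885 m
RSR: p² = 2 + d² − 2cos(α−β) + 2d(sin β − sin α) = 82.430361; p = √p² = 9.079117; φ = atan2(cos α − cos β, d − sin α + sin β) = 0.124444 rad; t = (α − φ) mod 2π = 4.959287 rad, q = (φ − β) mod 2π = 2.564828 rad → L = 1.99·(4.959287 + 9.079117 + 2.564828) = 1.99·16.603231 = 33.040430 m
LSR: p² = d² − 2 + 2cos(α−β) + 2d(sin α + sin β) = 47.215180; p = √p² = 6.871330; φ = atan2(−cos α − cos β, d + sin α + sin β) − atan2(−2, p) = 0.339329 rad; t = (φ − α) mod 2π = 1.538784 rad, q = (φ − β) mod 2π = 2.779713 rad → L = 1.99·(1.538784 + 6.871330 + 2.779713) = 1.99·11.189827 = 22.267755 m
RSL: p² = d² − 2 + 2cos(α−β) − 2d(sin α + sin β) = 102.234274; p = √p² = 10.111097; φ = atan2(cos α + cos β, d − sin α − sin β) − atan2(2, p) = -0.234216 rad; t = (α − φ) mod 2π = 5.317947 rad, q = (β − φ) mod 2π = 4.077018 rad → L = 1.99·(5.317947 + 10.111097 + 4.077018) = 1.99·19.506061 = 38.817062 m
RLR: c = (6 − d² + 2cos(α−β) + 2d(sin α − sin β))/8 = -9.303795, |c| > 1 → infeasible
LRL: c = (6 − d² + 2cos(α−β) − 2d(sin α − sin β))/8 = -8.053469, |c| > 1 → infeasible
Shortest: LSR with L = 22.267755 m ≈ 22.2678 m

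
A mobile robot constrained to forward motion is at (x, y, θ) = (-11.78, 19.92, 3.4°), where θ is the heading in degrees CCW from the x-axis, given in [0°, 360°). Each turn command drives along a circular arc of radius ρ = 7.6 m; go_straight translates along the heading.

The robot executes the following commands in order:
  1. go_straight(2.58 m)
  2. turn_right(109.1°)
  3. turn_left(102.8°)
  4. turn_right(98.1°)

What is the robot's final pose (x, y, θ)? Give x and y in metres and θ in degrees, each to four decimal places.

(12.5705, -8.2574, 259.0000°)

set_pose: (x, y, θ) = (-11.7800, 19.9200, 3.4000°), ρ = 7.6
go_straight(2.58): x += 2.58·cos θ, y += 2.58·sin θ → (-9.2045, 20.0730, 3.4000°)
turn_right(109.1°): centre at ρ to the right, rotate −109.1° → (-1.4374, 10.4298, -105.7000° ≡ 254.3000°)
turn_left(102.8°): centre at ρ to the left, rotate +102.8° → (5.4946, 0.7830, 357.1000°)
turn_right(98.1°): centre at ρ to the right, rotate −98.1° → (12.5705, -8.2574, 259.0000°)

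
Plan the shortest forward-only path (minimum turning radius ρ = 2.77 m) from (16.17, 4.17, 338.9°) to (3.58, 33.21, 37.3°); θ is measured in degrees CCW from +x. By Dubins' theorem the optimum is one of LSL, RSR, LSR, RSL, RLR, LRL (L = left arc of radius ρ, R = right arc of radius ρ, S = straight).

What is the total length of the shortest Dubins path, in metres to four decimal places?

38.0360 m

Let ψ = atan2(Δy, Δx) = atan2(29.04, -12.59) = 113.4387° be the start→goal bearing.
Normalize: d = |goal − start| / ρ = 31.651693/2.77 = 11.426604, α = (θ_start − ψ) mod 360° = 225.4613° = 3.935043 rad, β = (θ_goal − ψ) mod 360° = 283.8613° = 4.954315 rad.
Common terms: sin α = -0.712777, cos α = -0.701390, sin β = -0.970878, cos β = 0.239573, cos(α−β) = 0.523986, d² = 130.567282. Work in radians in the unit-radius frame; every candidate has L = ρ·(t + p + q).
LSL: p² = 2 + d² − 2cos(α−β) + 2d(sin α − sin β) = 137.417746; p = √p² = 11.722532; φ = atan2(cos β − cos α, d + sin α − sin β) = 0.080356 rad; t = (φ − α) mod 2π = 2.428499 rad, q = (β − φ) mod 2π = 4.873959 rad → L = 2.77·(2.428499 + 11.722532 + 4.873959) = 2.77·19.024989 = 52.699220 m
RSR: p² = 2 + d² − 2cos(α−β) + 2d(sin β − sin α) = 125.620875; p = √p² = 11.208072; φ = atan2(cos α − cos β, d − sin α + sin β) = -0.084053 rad; t = (α − φ) mod 2π = 4.019096 rad, q = (φ − β) mod 2π = 1.244817 rad → L = 2.77·(4.019096 + 11.208072 + 1.244817) = 2.77·16.471985 = 45.627398 m
LSR: p² = d² − 2 + 2cos(α−β) + 2d(sin α + sin β) = 91.138319; p = √p² = 9.546639; φ = atan2(−cos α − cos β, d + sin α + sin β) − atan2(−2, p) = 0.253876 rad; t = (φ − α) mod 2π = 2.602018 rad, q = (φ − β) mod 2π = 1.582746 rad → L = 2.77·(2.602018 + 9.546639 + 1.582746) = 2.77·13.731404 = 38.035988 m
RSL: p² = d² − 2 + 2cos(α−β) − 2d(sin α + sin β) = 168.092189; p = √p² = 12.965037; φ = atan2(cos α + cos β, d − sin α − sin β) − atan2(2, p) = -0.188266 rad; t = (α − φ) mod 2π = 4.123308 rad, q = (β − φ) mod 2π = 5.142581 rad → L = 2.77·(4.123308 + 12.965037 + 5.142581) = 2.77·22.230926 = 61.579666 m
RLR: c = (6 − d² + 2cos(α−β) + 2d(sin α − sin β))/8 = -14.702609, |c| > 1 → infeasible
LRL: c = (6 − d² + 2cos(α−β) − 2d(sin α − sin β))/8 = -16.177218, |c| > 1 → infeasible
Shortest: LSR with L = 38.035988 m ≈ 38.0360 m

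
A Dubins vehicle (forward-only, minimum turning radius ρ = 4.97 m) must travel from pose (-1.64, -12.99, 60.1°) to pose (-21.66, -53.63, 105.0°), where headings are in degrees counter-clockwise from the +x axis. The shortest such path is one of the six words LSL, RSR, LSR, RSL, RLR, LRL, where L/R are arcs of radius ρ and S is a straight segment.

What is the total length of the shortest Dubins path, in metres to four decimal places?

69.0602 m

Let ψ = atan2(Δy, Δx) = atan2(-40.64, -20.02) = -116.2257° be the start→goal bearing.
Normalize: d = |goal − start| / ρ = 45.303532/4.97 = 9.115399, α = (θ_start − ψ) mod 360° = 176.3257° = 3.077464 rad, β = (θ_goal − ψ) mod 360° = 221.2257° = 3.861117 rad.
Common terms: sin α = 0.064085, cos α = -0.997944, sin β = -0.659027, cos β = -0.752119, cos(α−β) = 0.708340, d² = 83.090495. Work in radians in the unit-radius frame; every candidate has L = ρ·(t + p + q).
LSL: p² = 2 + d² − 2cos(α−β) + 2d(sin α − sin β) = 96.856716; p = √p² = 9.841581; φ = atan2(cos β − cos α, d + sin α − sin β) = 0.024981 rad; t = (φ − α) mod 2π = 3.230702 rad, q = (β − φ) mod 2π = 3.836136 rad → L = 4.97·(3.230702 + 9.841581 + 3.836136) = 4.97·16.908419 = 84.034843 m
RSR: p² = 2 + d² − 2cos(α−β) + 2d(sin β − sin α) = 70.490914; p = √p² = 8.395887; φ = atan2(cos α − cos β, d − sin α + sin β) = -0.029283 rad; t = (α − φ) mod 2π = 3.106747 rad, q = (φ − β) mod 2π = 2.392785 rad → L = 4.97·(3.106747 + 8.395887 + 2.392785) = 4.97·13.895419 = 69.060233 m
LSR: p² = d² − 2 + 2cos(α−β) + 2d(sin α + sin β) = 71.660908; p = √p² = 8.465277; φ = atan2(−cos α − cos β, d + sin α + sin β) − atan2(−2, p) = 0.434583 rad; t = (φ − α) mod 2π = 3.640305 rad, q = (φ − β) mod 2π = 2.856652 rad → L = 4.97·(3.640305 + 8.465277 + 2.856652) = 4.97·14.962233 = 74.362298 m
RSL: p² = d² − 2 + 2cos(α−β) − 2d(sin α + sin β) = 93.353441; p = √p² = 9.661958; φ = atan2(cos α + cos β, d − sin α − sin β) − atan2(2, p) = -0.382427 rad; t = (α − φ) mod 2π = 3.459891 rad, q = (β − φ) mod 2π = 4.243544 rad → L = 4.97·(3.459891 + 9.661958 + 4.243544) = 4.97·17.365394 = 86.306006 m
RLR: c = (6 − d² + 2cos(α−β) + 2d(sin α − sin β))/8 = -7.811364, |c| > 1 → infeasible
LRL: c = (6 − d² + 2cos(α−β) − 2d(sin α − sin β))/8 = -11.107090, |c| > 1 → infeasible
Shortest: RSR with L = 69.060233 m ≈ 69.0602 m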